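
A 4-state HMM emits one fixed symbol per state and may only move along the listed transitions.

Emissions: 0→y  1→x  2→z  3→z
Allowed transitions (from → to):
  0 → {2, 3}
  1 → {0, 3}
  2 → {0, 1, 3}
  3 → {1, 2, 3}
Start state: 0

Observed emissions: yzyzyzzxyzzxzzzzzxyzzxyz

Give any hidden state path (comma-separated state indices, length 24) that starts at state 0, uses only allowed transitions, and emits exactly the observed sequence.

  pos 0: y in {0}, choose 0; start
  pos 1: z in {2,3}, choose 2; 0->2 ok
  pos 2: y in {0}, choose 0; 2->0 ok
  pos 3: z in {2,3}, choose 2; 0->2 ok
  pos 4: y in {0}, choose 0; 2->0 ok
  pos 5: z in {2,3}, choose 2; 0->2 ok
  pos 6: z in {2,3}, choose 3; 2->3 ok
  pos 7: x in {1}, choose 1; 3->1 ok
  pos 8: y in {0}, choose 0; 1->0 ok
  pos 9: z in {2,3}, choose 2; 0->2 ok
  pos 10: z in {2,3}, choose 3; 2->3 ok
  pos 11: x in {1}, choose 1; 3->1 ok
  pos 12: z in {2,3}, choose 3; 1->3 ok
  pos 13: z in {2,3}, choose 3; 3->3 ok
  pos 14: z in {2,3}, choose 3; 3->3 ok
  pos 15: z in {2,3}, choose 3; 3->3 ok
  pos 16: z in {2,3}, choose 2; 3->2 ok
  pos 17: x in {1}, choose 1; 2->1 ok
  pos 18: y in {0}, choose 0; 1->0 ok
  pos 19: z in {2,3}, choose 3; 0->3 ok
  pos 20: z in {2,3}, choose 2; 3->2 ok
  pos 21: x in {1}, choose 1; 2->1 ok
  pos 22: y in {0}, choose 0; 1->0 ok
  pos 23: z in {2,3}, choose 2; 0->2 ok

0,2,0,2,0,2,3,1,0,2,3,1,3,3,3,3,2,1,0,3,2,1,0,2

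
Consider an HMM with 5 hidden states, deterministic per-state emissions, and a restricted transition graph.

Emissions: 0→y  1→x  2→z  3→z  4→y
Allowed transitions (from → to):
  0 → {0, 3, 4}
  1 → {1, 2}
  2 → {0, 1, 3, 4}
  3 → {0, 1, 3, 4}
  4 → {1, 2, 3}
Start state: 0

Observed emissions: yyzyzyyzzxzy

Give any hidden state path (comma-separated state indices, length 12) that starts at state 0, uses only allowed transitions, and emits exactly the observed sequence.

0,0,3,0,3,0,0,3,3,1,2,0

  [0] y  {0,4}  => 0  start
  [1] y  {0,4}  => 0  0->0 ok
  [2] z  {2,3}  => 3  0->3 ok
  [3] y  {0,4}  => 0  3->0 ok
  [4] z  {2,3}  => 3  0->3 ok
  [5] y  {0,4}  => 0  3->0 ok
  [6] y  {0,4}  => 0  0->0 ok
  [7] z  {2,3}  => 3  0->3 ok
  [8] z  {2,3}  => 3  3->3 ok
  [9] x  {1}  => 1  3->1 ok
  [10] z  {2,3}  => 2  1->2 ok
  [11] y  {0,4}  => 0  2->0 ok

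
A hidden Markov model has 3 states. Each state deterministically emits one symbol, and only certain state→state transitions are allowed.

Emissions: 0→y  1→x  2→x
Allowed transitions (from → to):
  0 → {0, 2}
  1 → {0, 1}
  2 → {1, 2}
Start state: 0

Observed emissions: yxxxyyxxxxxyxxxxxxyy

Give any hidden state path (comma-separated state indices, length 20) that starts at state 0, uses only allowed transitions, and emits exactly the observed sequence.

  pos 0: y in {0}, choose 0; start
  pos 1: x in {1,2}, choose 2; 0->2 ok
  pos 2: x in {1,2}, choose 1; 2->1 ok
  pos 3: x in {1,2}, choose 1; 1->1 ok
  pos 4: y in {0}, choose 0; 1->0 ok
  pos 5: y in {0}, choose 0; 0->0 ok
  pos 6: x in {1,2}, choose 2; 0->2 ok
  pos 7: x in {1,2}, choose 2; 2->2 ok
  pos 8: x in {1,2}, choose 2; 2->2 ok
  pos 9: x in {1,2}, choose 2; 2->2 ok
  pos 10: x in {1,2}, choose 1; 2->1 ok
  pos 11: y in {0}, choose 0; 1->0 ok
  pos 12: x in {1,2}, choose 2; 0->2 ok
  pos 13: x in {1,2}, choose 1; 2->1 ok
  pos 14: x in {1,2}, choose 1; 1->1 ok
  pos 15: x in {1,2}, choose 1; 1->1 ok
  pos 16: x in {1,2}, choose 1; 1->1 ok
  pos 17: x in {1,2}, choose 1; 1->1 ok
  pos 18: y in {0}, choose 0; 1->0 ok
  pos 19: y in {0}, choose 0; 0->0 ok

0,2,1,1,0,0,2,2,2,2,1,0,2,1,1,1,1,1,0,0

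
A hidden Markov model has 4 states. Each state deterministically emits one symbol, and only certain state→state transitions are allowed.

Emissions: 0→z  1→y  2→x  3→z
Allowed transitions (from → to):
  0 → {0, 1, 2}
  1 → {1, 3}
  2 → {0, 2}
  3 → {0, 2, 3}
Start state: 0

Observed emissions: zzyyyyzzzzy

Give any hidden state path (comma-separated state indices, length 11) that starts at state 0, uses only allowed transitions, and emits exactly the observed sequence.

0,0,1,1,1,1,3,3,3,0,1

  0: obs=z cand={0,3} pick 0 [start]
  1: obs=z cand={0,3} pick 0 [0->0 ok]
  2: obs=y cand={1} pick 1 [0->1 ok]
  3: obs=y cand={1} pick 1 [1->1 ok]
  4: obs=y cand={1} pick 1 [1->1 ok]
  5: obs=y cand={1} pick 1 [1->1 ok]
  6: obs=z cand={0,3} pick 3 [1->3 ok]
  7: obs=z cand={0,3} pick 3 [3->3 ok]
  8: obs=z cand={0,3} pick 3 [3->3 ok]
  9: obs=z cand={0,3} pick 0 [3->0 ok]
  10: obs=y cand={1} pick 1 [0->1 ok]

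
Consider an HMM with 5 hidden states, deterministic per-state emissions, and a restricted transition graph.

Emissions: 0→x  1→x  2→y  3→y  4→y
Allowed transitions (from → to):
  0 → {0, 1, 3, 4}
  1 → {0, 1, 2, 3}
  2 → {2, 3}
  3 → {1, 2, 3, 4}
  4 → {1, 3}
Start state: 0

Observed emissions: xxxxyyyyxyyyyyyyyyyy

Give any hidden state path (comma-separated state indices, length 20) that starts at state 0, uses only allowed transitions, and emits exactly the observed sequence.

  t0 'x' -> {0,1}, take 0 (start)
  t1 'x' -> {0,1}, take 1 (0->1 ok)
  t2 'x' -> {0,1}, take 1 (1->1 ok)
  t3 'x' -> {0,1}, take 1 (1->1 ok)
  t4 'y' -> {2,3,4}, take 2 (1->2 ok)
  t5 'y' -> {2,3,4}, take 2 (2->2 ok)
  t6 'y' -> {2,3,4}, take 2 (2->2 ok)
  t7 'y' -> {2,3,4}, take 3 (2->3 ok)
  t8 'x' -> {0,1}, take 1 (3->1 ok)
  t9 'y' -> {2,3,4}, take 2 (1->2 ok)
  t10 'y' -> {2,3,4}, take 2 (2->2 ok)
  t11 'y' -> {2,3,4}, take 2 (2->2 ok)
  t12 'y' -> {2,3,4}, take 3 (2->3 ok)
  t13 'y' -> {2,3,4}, take 4 (3->4 ok)
  t14 'y' -> {2,3,4}, take 3 (4->3 ok)
  t15 'y' -> {2,3,4}, take 3 (3->3 ok)
  t16 'y' -> {2,3,4}, take 2 (3->2 ok)
  t17 'y' -> {2,3,4}, take 2 (2->2 ok)
  t18 'y' -> {2,3,4}, take 2 (2->2 ok)
  t19 'y' -> {2,3,4}, take 2 (2->2 ok)

0,1,1,1,2,2,2,3,1,2,2,2,3,4,3,3,2,2,2,2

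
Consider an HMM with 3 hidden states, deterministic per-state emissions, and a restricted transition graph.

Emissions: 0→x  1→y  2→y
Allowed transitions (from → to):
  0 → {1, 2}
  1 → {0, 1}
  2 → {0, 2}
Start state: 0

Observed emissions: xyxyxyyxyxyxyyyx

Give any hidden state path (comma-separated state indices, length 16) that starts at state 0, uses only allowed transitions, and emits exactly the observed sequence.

  t0 'x' -> {0}, take 0 (start)
  t1 'y' -> {1,2}, take 1 (0->1 ok)
  t2 'x' -> {0}, take 0 (1->0 ok)
  t3 'y' -> {1,2}, take 2 (0->2 ok)
  t4 'x' -> {0}, take 0 (2->0 ok)
  t5 'y' -> {1,2}, take 2 (0->2 ok)
  t6 'y' -> {1,2}, take 2 (2->2 ok)
  t7 'x' -> {0}, take 0 (2->0 ok)
  t8 'y' -> {1,2}, take 2 (0->2 ok)
  t9 'x' -> {0}, take 0 (2->0 ok)
  t10 'y' -> {1,2}, take 2 (0->2 ok)
  t11 'x' -> {0}, take 0 (2->0 ok)
  t12 'y' -> {1,2}, take 2 (0->2 ok)
  t13 'y' -> {1,2}, take 2 (2->2 ok)
  t14 'y' -> {1,2}, take 2 (2->2 ok)
  t15 'x' -> {0}, take 0 (2->0 ok)

0,1,0,2,0,2,2,0,2,0,2,0,2,2,2,0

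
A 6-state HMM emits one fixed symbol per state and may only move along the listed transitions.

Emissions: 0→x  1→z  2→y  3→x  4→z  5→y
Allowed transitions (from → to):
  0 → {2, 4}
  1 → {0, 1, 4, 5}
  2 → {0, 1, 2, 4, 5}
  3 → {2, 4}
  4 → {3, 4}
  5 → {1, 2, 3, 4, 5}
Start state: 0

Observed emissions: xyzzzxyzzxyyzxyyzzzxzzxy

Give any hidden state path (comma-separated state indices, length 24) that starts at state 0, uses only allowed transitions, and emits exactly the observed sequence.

  0: obs=x cand={0,3} pick 0 [start]
  1: obs=y cand={2,5} pick 2 [0->2 ok]
  2: obs=z cand={1,4} pick 1 [2->1 ok]
  3: obs=z cand={1,4} pick 1 [1->1 ok]
  4: obs=z cand={1,4} pick 4 [1->4 ok]
  5: obs=x cand={0,3} pick 3 [4->3 ok]
  6: obs=y cand={2,5} pick 2 [3->2 ok]
  7: obs=z cand={1,4} pick 1 [2->1 ok]
  8: obs=z cand={1,4} pick 4 [1->4 ok]
  9: obs=x cand={0,3} pick 3 [4->3 ok]
  10: obs=y cand={2,5} pick 2 [3->2 ok]
  11: obs=y cand={2,5} pick 5 [2->5 ok]
  12: obs=z cand={1,4} pick 4 [5->4 ok]
  13: obs=x cand={0,3} pick 3 [4->3 ok]
  14: obs=y cand={2,5} pick 2 [3->2 ok]
  15: obs=y cand={2,5} pick 2 [2->2 ok]
  16: obs=z cand={1,4} pick 4 [2->4 ok]
  17: obs=z cand={1,4} pick 4 [4->4 ok]
  18: obs=z cand={1,4} pick 4 [4->4 ok]
  19: obs=x cand={0,3} pick 3 [4->3 ok]
  20: obs=z cand={1,4} pick 4 [3->4 ok]
  21: obs=z cand={1,4} pick 4 [4->4 ok]
  22: obs=x cand={0,3} pick 3 [4->3 ok]
  23: obs=y cand={2,5} pick 2 [3->2 ok]

0,2,1,1,4,3,2,1,4,3,2,5,4,3,2,2,4,4,4,3,4,4,3,2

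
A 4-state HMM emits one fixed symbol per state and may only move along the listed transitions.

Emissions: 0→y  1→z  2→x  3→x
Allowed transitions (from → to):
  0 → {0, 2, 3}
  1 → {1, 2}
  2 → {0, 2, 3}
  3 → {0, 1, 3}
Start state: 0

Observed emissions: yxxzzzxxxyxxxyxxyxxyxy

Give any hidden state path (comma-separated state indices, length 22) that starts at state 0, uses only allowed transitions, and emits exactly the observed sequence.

0,2,3,1,1,1,2,2,2,0,2,3,3,0,2,3,0,2,3,0,2,0

  pos 0: y in {0}, choose 0; start
  pos 1: x in {2,3}, choose 2; 0->2 ok
  pos 2: x in {2,3}, choose 3; 2->3 ok
  pos 3: z in {1}, choose 1; 3->1 ok
  pos 4: z in {1}, choose 1; 1->1 ok
  pos 5: z in {1}, choose 1; 1->1 ok
  pos 6: x in {2,3}, choose 2; 1->2 ok
  pos 7: x in {2,3}, choose 2; 2->2 ok
  pos 8: x in {2,3}, choose 2; 2->2 ok
  pos 9: y in {0}, choose 0; 2->0 ok
  pos 10: x in {2,3}, choose 2; 0->2 ok
  pos 11: x in {2,3}, choose 3; 2->3 ok
  pos 12: x in {2,3}, choose 3; 3->3 ok
  pos 13: y in {0}, choose 0; 3->0 ok
  pos 14: x in {2,3}, choose 2; 0->2 ok
  pos 15: x in {2,3}, choose 3; 2->3 ok
  pos 16: y in {0}, choose 0; 3->0 ok
  pos 17: x in {2,3}, choose 2; 0->2 ok
  pos 18: x in {2,3}, choose 3; 2->3 ok
  pos 19: y in {0}, choose 0; 3->0 ok
  pos 20: x in {2,3}, choose 2; 0->2 ok
  pos 21: y in {0}, choose 0; 2->0 ok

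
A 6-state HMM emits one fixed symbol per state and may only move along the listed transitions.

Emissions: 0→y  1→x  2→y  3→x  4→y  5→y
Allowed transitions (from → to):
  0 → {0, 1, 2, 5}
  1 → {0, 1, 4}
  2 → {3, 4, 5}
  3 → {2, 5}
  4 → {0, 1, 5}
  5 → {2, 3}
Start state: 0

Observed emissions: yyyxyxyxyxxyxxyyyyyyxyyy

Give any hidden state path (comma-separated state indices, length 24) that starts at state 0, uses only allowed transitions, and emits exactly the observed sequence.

  0: obs=y cand={0,2,4,5} pick 0 [start]
  1: obs=y cand={0,2,4,5} pick 2 [0->2 ok]
  2: obs=y cand={0,2,4,5} pick 4 [2->4 ok]
  3: obs=x cand={1,3} pick 1 [4->1 ok]
  4: obs=y cand={0,2,4,5} pick 4 [1->4 ok]
  5: obs=x cand={1,3} pick 1 [4->1 ok]
  6: obs=y cand={0,2,4,5} pick 4 [1->4 ok]
  7: obs=x cand={1,3} pick 1 [4->1 ok]
  8: obs=y cand={0,2,4,5} pick 0 [1->0 ok]
  9: obs=x cand={1,3} pick 1 [0->1 ok]
  10: obs=x cand={1,3} pick 1 [1->1 ok]
  11: obs=y cand={0,2,4,5} pick 0 [1->0 ok]
  12: obs=x cand={1,3} pick 1 [0->1 ok]
  13: obs=x cand={1,3} pick 1 [1->1 ok]
  14: obs=y cand={0,2,4,5} pick 0 [1->0 ok]
  15: obs=y cand={0,2,4,5} pick 0 [0->0 ok]
  16: obs=y cand={0,2,4,5} pick 5 [0->5 ok]
  17: obs=y cand={0,2,4,5} pick 2 [5->2 ok]
  18: obs=y cand={0,2,4,5} pick 4 [2->4 ok]
  19: obs=y cand={0,2,4,5} pick 0 [4->0 ok]
  20: obs=x cand={1,3} pick 1 [0->1 ok]
  21: obs=y cand={0,2,4,5} pick 0 [1->0 ok]
  22: obs=y cand={0,2,4,5} pick 0 [0->0 ok]
  23: obs=y cand={0,2,4,5} pick 5 [0->5 ok]

0,2,4,1,4,1,4,1,0,1,1,0,1,1,0,0,5,2,4,0,1,0,0,5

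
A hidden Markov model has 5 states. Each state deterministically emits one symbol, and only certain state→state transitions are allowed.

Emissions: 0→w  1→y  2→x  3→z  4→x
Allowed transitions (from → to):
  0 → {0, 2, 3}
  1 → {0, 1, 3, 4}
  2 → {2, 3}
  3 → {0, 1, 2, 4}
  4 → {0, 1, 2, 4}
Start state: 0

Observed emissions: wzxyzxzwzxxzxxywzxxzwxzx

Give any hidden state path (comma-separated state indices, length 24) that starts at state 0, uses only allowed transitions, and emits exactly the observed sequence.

0,3,4,1,3,2,3,0,3,4,2,3,4,4,1,0,3,2,2,3,0,2,3,4

  t0 'w' -> {0}, take 0 (start)
  t1 'z' -> {3}, take 3 (0->3 ok)
  t2 'x' -> {2,4}, take 4 (3->4 ok)
  t3 'y' -> {1}, take 1 (4->1 ok)
  t4 'z' -> {3}, take 3 (1->3 ok)
  t5 'x' -> {2,4}, take 2 (3->2 ok)
  t6 'z' -> {3}, take 3 (2->3 ok)
  t7 'w' -> {0}, take 0 (3->0 ok)
  t8 'z' -> {3}, take 3 (0->3 ok)
  t9 'x' -> {2,4}, take 4 (3->4 ok)
  t10 'x' -> {2,4}, take 2 (4->2 ok)
  t11 'z' -> {3}, take 3 (2->3 ok)
  t12 'x' -> {2,4}, take 4 (3->4 ok)
  t13 'x' -> {2,4}, take 4 (4->4 ok)
  t14 'y' -> {1}, take 1 (4->1 ok)
  t15 'w' -> {0}, take 0 (1->0 ok)
  t16 'z' -> {3}, take 3 (0->3 ok)
  t17 'x' -> {2,4}, take 2 (3->2 ok)
  t18 'x' -> {2,4}, take 2 (2->2 ok)
  t19 'z' -> {3}, take 3 (2->3 ok)
  t20 'w' -> {0}, take 0 (3->0 ok)
  t21 'x' -> {2,4}, take 2 (0->2 ok)
  t22 'z' -> {3}, take 3 (2->3 ok)
  t23 'x' -> {2,4}, take 4 (3->4 ok)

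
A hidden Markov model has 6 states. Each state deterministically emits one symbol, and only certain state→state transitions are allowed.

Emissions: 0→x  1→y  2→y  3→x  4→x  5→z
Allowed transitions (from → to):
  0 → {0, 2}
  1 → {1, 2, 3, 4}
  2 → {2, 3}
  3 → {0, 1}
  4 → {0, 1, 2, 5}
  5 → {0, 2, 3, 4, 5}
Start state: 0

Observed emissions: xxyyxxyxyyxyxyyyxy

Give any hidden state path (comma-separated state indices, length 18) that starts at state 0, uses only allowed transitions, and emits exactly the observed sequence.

0,0,2,2,3,0,2,3,1,1,3,1,4,1,1,2,3,1

  0: obs=x cand={0,3,4} pick 0 [start]
  1: obs=x cand={0,3,4} pick 0 [0->0 ok]
  2: obs=y cand={1,2} pick 2 [0->2 ok]
  3: obs=y cand={1,2} pick 2 [2->2 ok]
  4: obs=x cand={0,3,4} pick 3 [2->3 ok]
  5: obs=x cand={0,3,4} pick 0 [3->0 ok]
  6: obs=y cand={1,2} pick 2 [0->2 ok]
  7: obs=x cand={0,3,4} pick 3 [2->3 ok]
  8: obs=y cand={1,2} pick 1 [3->1 ok]
  9: obs=y cand={1,2} pick 1 [1->1 ok]
  10: obs=x cand={0,3,4} pick 3 [1->3 ok]
  11: obs=y cand={1,2} pick 1 [3->1 ok]
  12: obs=x cand={0,3,4} pick 4 [1->4 ok]
  13: obs=y cand={1,2} pick 1 [4->1 ok]
  14: obs=y cand={1,2} pick 1 [1->1 ok]
  15: obs=y cand={1,2} pick 2 [1->2 ok]
  16: obs=x cand={0,3,4} pick 3 [2->3 ok]
  17: obs=y cand={1,2} pick 1 [3->1 ok]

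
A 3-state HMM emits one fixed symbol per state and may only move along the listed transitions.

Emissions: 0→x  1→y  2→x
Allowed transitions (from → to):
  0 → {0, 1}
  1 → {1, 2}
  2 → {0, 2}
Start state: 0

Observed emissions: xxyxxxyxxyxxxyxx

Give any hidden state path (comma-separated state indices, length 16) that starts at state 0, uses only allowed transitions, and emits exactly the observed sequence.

0,0,1,2,2,0,1,2,0,1,2,2,0,1,2,2

  [0] x  {0,2}  => 0  start
  [1] x  {0,2}  => 0  0->0 ok
  [2] y  {1}  => 1  0->1 ok
  [3] x  {0,2}  => 2  1->2 ok
  [4] x  {0,2}  => 2  2->2 ok
  [5] x  {0,2}  => 0  2->0 ok
  [6] y  {1}  => 1  0->1 ok
  [7] x  {0,2}  => 2  1->2 ok
  [8] x  {0,2}  => 0  2->0 ok
  [9] y  {1}  => 1  0->1 ok
  [10] x  {0,2}  => 2  1->2 ok
  [11] x  {0,2}  => 2  2->2 ok
  [12] x  {0,2}  => 0  2->0 ok
  [13] y  {1}  => 1  0->1 ok
  [14] x  {0,2}  => 2  1->2 ok
  [15] x  {0,2}  => 2  2->2 ok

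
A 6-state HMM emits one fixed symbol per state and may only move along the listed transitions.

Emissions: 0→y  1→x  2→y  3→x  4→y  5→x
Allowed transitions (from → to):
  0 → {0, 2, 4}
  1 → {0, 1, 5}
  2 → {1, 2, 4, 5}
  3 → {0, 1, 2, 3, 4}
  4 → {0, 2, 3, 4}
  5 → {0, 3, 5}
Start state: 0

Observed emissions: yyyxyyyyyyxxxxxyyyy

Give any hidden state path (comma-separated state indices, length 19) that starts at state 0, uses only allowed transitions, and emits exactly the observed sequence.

0,0,2,1,0,0,2,4,2,2,1,5,3,3,1,0,0,4,0

  0: obs=y cand={0,2,4} pick 0 [start]
  1: obs=y cand={0,2,4} pick 0 [0->0 ok]
  2: obs=y cand={0,2,4} pick 2 [0->2 ok]
  3: obs=x cand={1,3,5} pick 1 [2->1 ok]
  4: obs=y cand={0,2,4} pick 0 [1->0 ok]
  5: obs=y cand={0,2,4} pick 0 [0->0 ok]
  6: obs=y cand={0,2,4} pick 2 [0->2 ok]
  7: obs=y cand={0,2,4} pick 4 [2->4 ok]
  8: obs=y cand={0,2,4} pick 2 [4->2 ok]
  9: obs=y cand={0,2,4} pick 2 [2->2 ok]
  10: obs=x cand={1,3,5} pick 1 [2->1 ok]
  11: obs=x cand={1,3,5} pick 5 [1->5 ok]
  12: obs=x cand={1,3,5} pick 3 [5->3 ok]
  13: obs=x cand={1,3,5} pick 3 [3->3 ok]
  14: obs=x cand={1,3,5} pick 1 [3->1 ok]
  15: obs=y cand={0,2,4} pick 0 [1->0 ok]
  16: obs=y cand={0,2,4} pick 0 [0->0 ok]
  17: obs=y cand={0,2,4} pick 4 [0->4 ok]
  18: obs=y cand={0,2,4} pick 0 [4->0 ok]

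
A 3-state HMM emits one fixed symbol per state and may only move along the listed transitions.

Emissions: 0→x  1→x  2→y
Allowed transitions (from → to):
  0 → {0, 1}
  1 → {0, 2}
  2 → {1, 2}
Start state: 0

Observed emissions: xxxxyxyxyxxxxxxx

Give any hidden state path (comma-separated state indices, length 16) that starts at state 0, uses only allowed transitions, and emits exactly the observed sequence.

0,1,0,1,2,1,2,1,2,1,0,1,0,0,1,0

  t0 'x' -> {0,1}, take 0 (start)
  t1 'x' -> {0,1}, take 1 (0->1 ok)
  t2 'x' -> {0,1}, take 0 (1->0 ok)
  t3 'x' -> {0,1}, take 1 (0->1 ok)
  t4 'y' -> {2}, take 2 (1->2 ok)
  t5 'x' -> {0,1}, take 1 (2->1 ok)
  t6 'y' -> {2}, take 2 (1->2 ok)
  t7 'x' -> {0,1}, take 1 (2->1 ok)
  t8 'y' -> {2}, take 2 (1->2 ok)
  t9 'x' -> {0,1}, take 1 (2->1 ok)
  t10 'x' -> {0,1}, take 0 (1->0 ok)
  t11 'x' -> {0,1}, take 1 (0->1 ok)
  t12 'x' -> {0,1}, take 0 (1->0 ok)
  t13 'x' -> {0,1}, take 0 (0->0 ok)
  t14 'x' -> {0,1}, take 1 (0->1 ok)
  t15 'x' -> {0,1}, take 0 (1->0 ok)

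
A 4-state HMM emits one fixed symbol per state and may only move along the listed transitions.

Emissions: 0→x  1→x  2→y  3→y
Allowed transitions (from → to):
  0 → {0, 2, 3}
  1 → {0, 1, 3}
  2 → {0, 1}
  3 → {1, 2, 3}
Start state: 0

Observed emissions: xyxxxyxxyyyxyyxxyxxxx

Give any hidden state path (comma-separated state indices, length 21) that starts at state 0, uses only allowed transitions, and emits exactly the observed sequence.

  [0] x  {0,1}  => 0  start
  [1] y  {2,3}  => 2  0->2 ok
  [2] x  {0,1}  => 1  2->1 ok
  [3] x  {0,1}  => 0  1->0 ok
  [4] x  {0,1}  => 0  0->0 ok
  [5] y  {2,3}  => 3  0->3 ok
  [6] x  {0,1}  => 1  3->1 ok
  [7] x  {0,1}  => 0  1->0 ok
  [8] y  {2,3}  => 3  0->3 ok
  [9] y  {2,3}  => 3  3->3 ok
  [10] y  {2,3}  => 2  3->2 ok
  [11] x  {0,1}  => 0  2->0 ok
  [12] y  {2,3}  => 3  0->3 ok
  [13] y  {2,3}  => 3  3->3 ok
  [14] x  {0,1}  => 1  3->1 ok
  [15] x  {0,1}  => 1  1->1 ok
  [16] y  {2,3}  => 3  1->3 ok
  [17] x  {0,1}  => 1  3->1 ok
  [18] x  {0,1}  => 1  1->1 ok
  [19] x  {0,1}  => 1  1->1 ok
  [20] x  {0,1}  => 1  1->1 ok

0,2,1,0,0,3,1,0,3,3,2,0,3,3,1,1,3,1,1,1,1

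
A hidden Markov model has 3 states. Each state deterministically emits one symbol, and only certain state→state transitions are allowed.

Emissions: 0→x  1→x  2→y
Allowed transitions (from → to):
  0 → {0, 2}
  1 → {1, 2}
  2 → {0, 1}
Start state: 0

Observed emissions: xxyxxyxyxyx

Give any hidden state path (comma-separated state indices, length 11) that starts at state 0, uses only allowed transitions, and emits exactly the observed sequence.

0,0,2,1,1,2,0,2,1,2,1

  [0] x  {0,1}  => 0  start
  [1] x  {0,1}  => 0  0->0 ok
  [2] y  {2}  => 2  0->2 ok
  [3] x  {0,1}  => 1  2->1 ok
  [4] x  {0,1}  => 1  1->1 ok
  [5] y  {2}  => 2  1->2 ok
  [6] x  {0,1}  => 0  2->0 ok
  [7] y  {2}  => 2  0->2 ok
  [8] x  {0,1}  => 1  2->1 ok
  [9] y  {2}  => 2  1->2 ok
  [10] x  {0,1}  => 1  2->1 ok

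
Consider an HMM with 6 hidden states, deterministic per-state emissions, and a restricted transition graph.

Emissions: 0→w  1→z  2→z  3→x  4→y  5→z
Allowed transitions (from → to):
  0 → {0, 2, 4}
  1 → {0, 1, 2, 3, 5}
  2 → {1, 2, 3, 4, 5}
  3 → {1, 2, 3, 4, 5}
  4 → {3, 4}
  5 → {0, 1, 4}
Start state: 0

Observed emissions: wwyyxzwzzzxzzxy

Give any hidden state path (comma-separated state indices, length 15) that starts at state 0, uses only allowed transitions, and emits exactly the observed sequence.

0,0,4,4,3,1,0,2,1,1,3,1,2,3,4

  [0] w  {0}  => 0  start
  [1] w  {0}  => 0  0->0 ok
  [2] y  {4}  => 4  0->4 ok
  [3] y  {4}  => 4  4->4 ok
  [4] x  {3}  => 3  4->3 ok
  [5] z  {1,2,5}  => 1  3->1 ok
  [6] w  {0}  => 0  1->0 ok
  [7] z  {1,2,5}  => 2  0->2 ok
  [8] z  {1,2,5}  => 1  2->1 ok
  [9] z  {1,2,5}  => 1  1->1 ok
  [10] x  {3}  => 3  1->3 ok
  [11] z  {1,2,5}  => 1  3->1 ok
  [12] z  {1,2,5}  => 2  1->2 ok
  [13] x  {3}  => 3  2->3 ok
  [14] y  {4}  => 4  3->4 ok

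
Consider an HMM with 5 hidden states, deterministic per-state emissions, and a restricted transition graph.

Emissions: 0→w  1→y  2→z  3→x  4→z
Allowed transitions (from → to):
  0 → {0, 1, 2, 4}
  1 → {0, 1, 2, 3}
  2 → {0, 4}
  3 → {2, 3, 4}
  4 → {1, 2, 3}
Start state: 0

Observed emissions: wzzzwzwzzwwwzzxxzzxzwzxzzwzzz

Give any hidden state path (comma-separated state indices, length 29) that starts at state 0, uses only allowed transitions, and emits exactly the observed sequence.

  [0] w  {0}  => 0  start
  [1] z  {2,4}  => 2  0->2 ok
  [2] z  {2,4}  => 4  2->4 ok
  [3] z  {2,4}  => 2  4->2 ok
  [4] w  {0}  => 0  2->0 ok
  [5] z  {2,4}  => 2  0->2 ok
  [6] w  {0}  => 0  2->0 ok
  [7] z  {2,4}  => 4  0->4 ok
  [8] z  {2,4}  => 2  4->2 ok
  [9] w  {0}  => 0  2->0 ok
  [10] w  {0}  => 0  0->0 ok
  [11] w  {0}  => 0  0->0 ok
  [12] z  {2,4}  => 2  0->2 ok
  [13] z  {2,4}  => 4  2->4 ok
  [14] x  {3}  => 3  4->3 ok
  [15] x  {3}  => 3  3->3 ok
  [16] z  {2,4}  => 2  3->2 ok
  [17] z  {2,4}  => 4  2->4 ok
  [18] x  {3}  => 3  4->3 ok
  [19] z  {2,4}  => 2  3->2 ok
  [20] w  {0}  => 0  2->0 ok
  [21] z  {2,4}  => 4  0->4 ok
  [22] x  {3}  => 3  4->3 ok
  [23] z  {2,4}  => 4  3->4 ok
  [24] z  {2,4}  => 2  4->2 ok
  [25] w  {0}  => 0  2->0 ok
  [26] z  {2,4}  => 2  0->2 ok
  [27] z  {2,4}  => 4  2->4 ok
  [28] z  {2,4}  => 2  4->2 ok

0,2,4,2,0,2,0,4,2,0,0,0,2,4,3,3,2,4,3,2,0,4,3,4,2,0,2,4,2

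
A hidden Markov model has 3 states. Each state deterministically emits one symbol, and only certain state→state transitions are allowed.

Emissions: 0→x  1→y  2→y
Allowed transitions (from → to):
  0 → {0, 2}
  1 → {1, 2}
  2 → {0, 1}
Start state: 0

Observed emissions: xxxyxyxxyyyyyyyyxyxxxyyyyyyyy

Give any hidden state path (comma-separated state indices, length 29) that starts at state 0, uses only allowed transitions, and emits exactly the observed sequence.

  t0 'x' -> {0}, take 0 (start)
  t1 'x' -> {0}, take 0 (0->0 ok)
  t2 'x' -> {0}, take 0 (0->0 ok)
  t3 'y' -> {1,2}, take 2 (0->2 ok)
  t4 'x' -> {0}, take 0 (2->0 ok)
  t5 'y' -> {1,2}, take 2 (0->2 ok)
  t6 'x' -> {0}, take 0 (2->0 ok)
  t7 'x' -> {0}, take 0 (0->0 ok)
  t8 'y' -> {1,2}, take 2 (0->2 ok)
  t9 'y' -> {1,2}, take 1 (2->1 ok)
  t10 'y' -> {1,2}, take 1 (1->1 ok)
  t11 'y' -> {1,2}, take 2 (1->2 ok)
  t12 'y' -> {1,2}, take 1 (2->1 ok)
  t13 'y' -> {1,2}, take 1 (1->1 ok)
  t14 'y' -> {1,2}, take 1 (1->1 ok)
  t15 'y' -> {1,2}, take 2 (1->2 ok)
  t16 'x' -> {0}, take 0 (2->0 ok)
  t17 'y' -> {1,2}, take 2 (0->2 ok)
  t18 'x' -> {0}, take 0 (2->0 ok)
  t19 'x' -> {0}, take 0 (0->0 ok)
  t20 'x' -> {0}, take 0 (0->0 ok)
  t21 'y' -> {1,2}, take 2 (0->2 ok)
  t22 'y' -> {1,2}, take 1 (2->1 ok)
  t23 'y' -> {1,2}, take 1 (1->1 ok)
  t24 'y' -> {1,2}, take 2 (1->2 ok)
  t25 'y' -> {1,2}, take 1 (2->1 ok)
  t26 'y' -> {1,2}, take 1 (1->1 ok)
  t27 'y' -> {1,2}, take 1 (1->1 ok)
  t28 'y' -> {1,2}, take 1 (1->1 ok)

0,0,0,2,0,2,0,0,2,1,1,2,1,1,1,2,0,2,0,0,0,2,1,1,2,1,1,1,1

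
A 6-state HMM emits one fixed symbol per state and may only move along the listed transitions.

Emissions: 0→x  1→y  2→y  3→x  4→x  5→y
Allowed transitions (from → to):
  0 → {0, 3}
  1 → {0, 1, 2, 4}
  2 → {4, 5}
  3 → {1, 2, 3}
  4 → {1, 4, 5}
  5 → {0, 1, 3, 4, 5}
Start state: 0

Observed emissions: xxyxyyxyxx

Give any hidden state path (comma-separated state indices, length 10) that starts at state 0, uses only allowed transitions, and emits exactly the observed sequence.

  0: obs=x cand={0,3,4} pick 0 [start]
  1: obs=x cand={0,3,4} pick 3 [0->3 ok]
  2: obs=y cand={1,2,5} pick 2 [3->2 ok]
  3: obs=x cand={0,3,4} pick 4 [2->4 ok]
  4: obs=y cand={1,2,5} pick 1 [4->1 ok]
  5: obs=y cand={1,2,5} pick 1 [1->1 ok]
  6: obs=x cand={0,3,4} pick 4 [1->4 ok]
  7: obs=y cand={1,2,5} pick 5 [4->5 ok]
  8: obs=x cand={0,3,4} pick 3 [5->3 ok]
  9: obs=x cand={0,3,4} pick 3 [3->3 ok]

0,3,2,4,1,1,4,5,3,3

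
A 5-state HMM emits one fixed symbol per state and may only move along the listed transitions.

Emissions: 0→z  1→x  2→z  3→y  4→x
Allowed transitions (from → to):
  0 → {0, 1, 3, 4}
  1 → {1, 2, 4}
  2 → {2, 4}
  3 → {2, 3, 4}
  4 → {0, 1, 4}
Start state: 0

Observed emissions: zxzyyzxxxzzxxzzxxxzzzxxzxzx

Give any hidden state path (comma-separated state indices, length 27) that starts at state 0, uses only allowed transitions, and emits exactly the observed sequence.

0,4,0,3,3,2,4,4,1,2,2,4,1,2,2,4,4,1,2,2,2,4,4,0,4,0,4

  t0 'z' -> {0,2}, take 0 (start)
  t1 'x' -> {1,4}, take 4 (0->4 ok)
  t2 'z' -> {0,2}, take 0 (4->0 ok)
  t3 'y' -> {3}, take 3 (0->3 ok)
  t4 'y' -> {3}, take 3 (3->3 ok)
  t5 'z' -> {0,2}, take 2 (3->2 ok)
  t6 'x' -> {1,4}, take 4 (2->4 ok)
  t7 'x' -> {1,4}, take 4 (4->4 ok)
  t8 'x' -> {1,4}, take 1 (4->1 ok)
  t9 'z' -> {0,2}, take 2 (1->2 ok)
  t10 'z' -> {0,2}, take 2 (2->2 ok)
  t11 'x' -> {1,4}, take 4 (2->4 ok)
  t12 'x' -> {1,4}, take 1 (4->1 ok)
  t13 'z' -> {0,2}, take 2 (1->2 ok)
  t14 'z' -> {0,2}, take 2 (2->2 ok)
  t15 'x' -> {1,4}, take 4 (2->4 ok)
  t16 'x' -> {1,4}, take 4 (4->4 ok)
  t17 'x' -> {1,4}, take 1 (4->1 ok)
  t18 'z' -> {0,2}, take 2 (1->2 ok)
  t19 'z' -> {0,2}, take 2 (2->2 ok)
  t20 'z' -> {0,2}, take 2 (2->2 ok)
  t21 'x' -> {1,4}, take 4 (2->4 ok)
  t22 'x' -> {1,4}, take 4 (4->4 ok)
  t23 'z' -> {0,2}, take 0 (4->0 ok)
  t24 'x' -> {1,4}, take 4 (0->4 ok)
  t25 'z' -> {0,2}, take 0 (4->0 ok)
  t26 'x' -> {1,4}, take 4 (0->4 ok)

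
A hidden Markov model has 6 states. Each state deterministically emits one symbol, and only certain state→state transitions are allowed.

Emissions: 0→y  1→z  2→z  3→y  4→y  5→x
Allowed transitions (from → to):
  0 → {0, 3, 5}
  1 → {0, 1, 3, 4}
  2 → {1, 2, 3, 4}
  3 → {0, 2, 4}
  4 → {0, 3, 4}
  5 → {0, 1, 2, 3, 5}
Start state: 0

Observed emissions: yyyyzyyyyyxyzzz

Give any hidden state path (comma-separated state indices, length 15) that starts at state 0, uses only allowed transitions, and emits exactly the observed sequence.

0,3,4,3,2,3,0,0,3,0,5,3,2,2,2

  t0 'y' -> {0,3,4}, take 0 (start)
  t1 'y' -> {0,3,4}, take 3 (0->3 ok)
  t2 'y' -> {0,3,4}, take 4 (3->4 ok)
  t3 'y' -> {0,3,4}, take 3 (4->3 ok)
  t4 'z' -> {1,2}, take 2 (3->2 ok)
  t5 'y' -> {0,3,4}, take 3 (2->3 ok)
  t6 'y' -> {0,3,4}, take 0 (3->0 ok)
  t7 'y' -> {0,3,4}, take 0 (0->0 ok)
  t8 'y' -> {0,3,4}, take 3 (0->3 ok)
  t9 'y' -> {0,3,4}, take 0 (3->0 ok)
  t10 'x' -> {5}, take 5 (0->5 ok)
  t11 'y' -> {0,3,4}, take 3 (5->3 ok)
  t12 'z' -> {1,2}, take 2 (3->2 ok)
  t13 'z' -> {1,2}, take 2 (2->2 ok)
  t14 'z' -> {1,2}, take 2 (2->2 ok)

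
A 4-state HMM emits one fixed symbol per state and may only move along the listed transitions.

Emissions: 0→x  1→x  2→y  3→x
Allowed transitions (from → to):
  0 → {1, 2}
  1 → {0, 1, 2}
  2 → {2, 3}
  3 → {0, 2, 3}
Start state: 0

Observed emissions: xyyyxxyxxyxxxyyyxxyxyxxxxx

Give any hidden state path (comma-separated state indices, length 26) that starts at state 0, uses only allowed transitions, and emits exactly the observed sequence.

0,2,2,2,3,0,2,3,0,2,3,3,0,2,2,2,3,0,2,3,2,3,3,0,1,1

  pos 0: x in {0,1,3}, choose 0; start
  pos 1: y in {2}, choose 2; 0->2 ok
  pos 2: y in {2}, choose 2; 2->2 ok
  pos 3: y in {2}, choose 2; 2->2 ok
  pos 4: x in {0,1,3}, choose 3; 2->3 ok
  pos 5: x in {0,1,3}, choose 0; 3->0 ok
  pos 6: y in {2}, choose 2; 0->2 ok
  pos 7: x in {0,1,3}, choose 3; 2->3 ok
  pos 8: x in {0,1,3}, choose 0; 3->0 ok
  pos 9: y in {2}, choose 2; 0->2 ok
  pos 10: x in {0,1,3}, choose 3; 2->3 ok
  pos 11: x in {0,1,3}, choose 3; 3->3 ok
  pos 12: x in {0,1,3}, choose 0; 3->0 ok
  pos 13: y in {2}, choose 2; 0->2 ok
  pos 14: y in {2}, choose 2; 2->2 ok
  pos 15: y in {2}, choose 2; 2->2 ok
  pos 16: x in {0,1,3}, choose 3; 2->3 ok
  pos 17: x in {0,1,3}, choose 0; 3->0 ok
  pos 18: y in {2}, choose 2; 0->2 ok
  pos 19: x in {0,1,3}, choose 3; 2->3 ok
  pos 20: y in {2}, choose 2; 3->2 ok
  pos 21: x in {0,1,3}, choose 3; 2->3 ok
  pos 22: x in {0,1,3}, choose 3; 3->3 ok
  pos 23: x in {0,1,3}, choose 0; 3->0 ok
  pos 24: x in {0,1,3}, choose 1; 0->1 ok
  pos 25: x in {0,1,3}, choose 1; 1->1 ok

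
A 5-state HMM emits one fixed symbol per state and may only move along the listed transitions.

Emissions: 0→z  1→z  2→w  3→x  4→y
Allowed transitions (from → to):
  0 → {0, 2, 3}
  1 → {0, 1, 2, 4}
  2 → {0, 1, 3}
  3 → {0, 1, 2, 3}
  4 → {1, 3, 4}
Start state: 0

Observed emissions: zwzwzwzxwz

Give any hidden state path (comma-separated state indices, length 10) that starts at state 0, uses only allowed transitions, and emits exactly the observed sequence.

0,2,1,2,0,2,0,3,2,1

  0: obs=z cand={0,1} pick 0 [start]
  1: obs=w cand={2} pick 2 [0->2 ok]
  2: obs=z cand={0,1} pick 1 [2->1 ok]
  3: obs=w cand={2} pick 2 [1->2 ok]
  4: obs=z cand={0,1} pick 0 [2->0 ok]
  5: obs=w cand={2} pick 2 [0->2 ok]
  6: obs=z cand={0,1} pick 0 [2->0 ok]
  7: obs=x cand={3} pick 3 [0->3 ok]
  8: obs=w cand={2} pick 2 [3->2 ok]
  9: obs=z cand={0,1} pick 1 [2->1 ok]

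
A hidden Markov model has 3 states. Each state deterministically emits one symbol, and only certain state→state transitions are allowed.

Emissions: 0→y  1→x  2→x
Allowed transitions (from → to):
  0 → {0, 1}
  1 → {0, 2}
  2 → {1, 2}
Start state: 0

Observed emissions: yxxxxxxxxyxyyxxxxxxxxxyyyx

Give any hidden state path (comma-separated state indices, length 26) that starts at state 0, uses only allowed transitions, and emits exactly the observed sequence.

  t0 'y' -> {0}, take 0 (start)
  t1 'x' -> {1,2}, take 1 (0->1 ok)
  t2 'x' -> {1,2}, take 2 (1->2 ok)
  t3 'x' -> {1,2}, take 1 (2->1 ok)
  t4 'x' -> {1,2}, take 2 (1->2 ok)
  t5 'x' -> {1,2}, take 1 (2->1 ok)
  t6 'x' -> {1,2}, take 2 (1->2 ok)
  t7 'x' -> {1,2}, take 2 (2->2 ok)
  t8 'x' -> {1,2}, take 1 (2->1 ok)
  t9 'y' -> {0}, take 0 (1->0 ok)
  t10 'x' -> {1,2}, take 1 (0->1 ok)
  t11 'y' -> {0}, take 0 (1->0 ok)
  t12 'y' -> {0}, take 0 (0->0 ok)
  t13 'x' -> {1,2}, take 1 (0->1 ok)
  t14 'x' -> {1,2}, take 2 (1->2 ok)
  t15 'x' -> {1,2}, take 2 (2->2 ok)
  t16 'x' -> {1,2}, take 1 (2->1 ok)
  t17 'x' -> {1,2}, take 2 (1->2 ok)
  t18 'x' -> {1,2}, take 2 (2->2 ok)
  t19 'x' -> {1,2}, take 1 (2->1 ok)
  t20 'x' -> {1,2}, take 2 (1->2 ok)
  t21 'x' -> {1,2}, take 1 (2->1 ok)
  t22 'y' -> {0}, take 0 (1->0 ok)
  t23 'y' -> {0}, take 0 (0->0 ok)
  t24 'y' -> {0}, take 0 (0->0 ok)
  t25 'x' -> {1,2}, take 1 (0->1 ok)

0,1,2,1,2,1,2,2,1,0,1,0,0,1,2,2,1,2,2,1,2,1,0,0,0,1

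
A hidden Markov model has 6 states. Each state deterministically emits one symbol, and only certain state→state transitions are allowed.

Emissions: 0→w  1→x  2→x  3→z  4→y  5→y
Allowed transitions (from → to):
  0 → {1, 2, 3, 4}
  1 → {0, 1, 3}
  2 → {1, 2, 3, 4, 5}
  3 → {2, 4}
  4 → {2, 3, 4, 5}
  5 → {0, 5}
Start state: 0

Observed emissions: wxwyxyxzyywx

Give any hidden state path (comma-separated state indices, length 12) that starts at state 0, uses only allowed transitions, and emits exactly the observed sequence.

0,1,0,4,2,4,2,3,4,5,0,2

  [0] w  {0}  => 0  start
  [1] x  {1,2}  => 1  0->1 ok
  [2] w  {0}  => 0  1->0 ok
  [3] y  {4,5}  => 4  0->4 ok
  [4] x  {1,2}  => 2  4->2 ok
  [5] y  {4,5}  => 4  2->4 ok
  [6] x  {1,2}  => 2  4->2 ok
  [7] z  {3}  => 3  2->3 ok
  [8] y  {4,5}  => 4  3->4 ok
  [9] y  {4,5}  => 5  4->5 ok
  [10] w  {0}  => 0  5->0 ok
  [11] x  {1,2}  => 2  0->2 ok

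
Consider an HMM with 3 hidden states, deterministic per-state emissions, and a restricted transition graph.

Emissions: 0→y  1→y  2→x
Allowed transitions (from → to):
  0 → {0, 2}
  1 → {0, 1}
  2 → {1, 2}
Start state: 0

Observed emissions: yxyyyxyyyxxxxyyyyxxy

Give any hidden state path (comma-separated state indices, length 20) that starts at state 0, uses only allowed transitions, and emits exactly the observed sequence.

  t0 'y' -> {0,1}, take 0 (start)
  t1 'x' -> {2}, take 2 (0->2 ok)
  t2 'y' -> {0,1}, take 1 (2->1 ok)
  t3 'y' -> {0,1}, take 0 (1->0 ok)
  t4 'y' -> {0,1}, take 0 (0->0 ok)
  t5 'x' -> {2}, take 2 (0->2 ok)
  t6 'y' -> {0,1}, take 1 (2->1 ok)
  t7 'y' -> {0,1}, take 1 (1->1 ok)
  t8 'y' -> {0,1}, take 0 (1->0 ok)
  t9 'x' -> {2}, take 2 (0->2 ok)
  t10 'x' -> {2}, take 2 (2->2 ok)
  t11 'x' -> {2}, take 2 (2->2 ok)
  t12 'x' -> {2}, take 2 (2->2 ok)
  t13 'y' -> {0,1}, take 1 (2->1 ok)
  t14 'y' -> {0,1}, take 1 (1->1 ok)
  t15 'y' -> {0,1}, take 1 (1->1 ok)
  t16 'y' -> {0,1}, take 0 (1->0 ok)
  t17 'x' -> {2}, take 2 (0->2 ok)
  t18 'x' -> {2}, take 2 (2->2 ok)
  t19 'y' -> {0,1}, take 1 (2->1 ok)

0,2,1,0,0,2,1,1,0,2,2,2,2,1,1,1,0,2,2,1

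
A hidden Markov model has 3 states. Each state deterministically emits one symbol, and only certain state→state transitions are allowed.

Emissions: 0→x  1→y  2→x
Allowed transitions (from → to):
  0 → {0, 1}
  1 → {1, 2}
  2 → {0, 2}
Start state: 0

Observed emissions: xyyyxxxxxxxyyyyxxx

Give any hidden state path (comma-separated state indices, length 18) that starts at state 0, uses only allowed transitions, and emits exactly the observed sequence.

0,1,1,1,2,2,2,2,2,2,0,1,1,1,1,2,2,0

  t0 'x' -> {0,2}, take 0 (start)
  t1 'y' -> {1}, take 1 (0->1 ok)
  t2 'y' -> {1}, take 1 (1->1 ok)
  t3 'y' -> {1}, take 1 (1->1 ok)
  t4 'x' -> {0,2}, take 2 (1->2 ok)
  t5 'x' -> {0,2}, take 2 (2->2 ok)
  t6 'x' -> {0,2}, take 2 (2->2 ok)
  t7 'x' -> {0,2}, take 2 (2->2 ok)
  t8 'x' -> {0,2}, take 2 (2->2 ok)
  t9 'x' -> {0,2}, take 2 (2->2 ok)
  t10 'x' -> {0,2}, take 0 (2->0 ok)
  t11 'y' -> {1}, take 1 (0->1 ok)
  t12 'y' -> {1}, take 1 (1->1 ok)
  t13 'y' -> {1}, take 1 (1->1 ok)
  t14 'y' -> {1}, take 1 (1->1 ok)
  t15 'x' -> {0,2}, take 2 (1->2 ok)
  t16 'x' -> {0,2}, take 2 (2->2 ok)
  t17 'x' -> {0,2}, take 0 (2->0 ok)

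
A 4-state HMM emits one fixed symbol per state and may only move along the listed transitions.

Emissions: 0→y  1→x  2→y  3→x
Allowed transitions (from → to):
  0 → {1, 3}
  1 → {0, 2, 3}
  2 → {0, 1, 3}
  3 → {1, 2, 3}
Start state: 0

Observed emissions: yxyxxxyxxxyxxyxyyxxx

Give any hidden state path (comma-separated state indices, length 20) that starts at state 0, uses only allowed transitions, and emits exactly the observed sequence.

0,1,0,3,1,3,2,1,3,1,0,3,3,2,1,2,0,1,3,3

  [0] y  {0,2}  => 0  start
  [1] x  {1,3}  => 1  0->1 ok
  [2] y  {0,2}  => 0  1->0 ok
  [3] x  {1,3}  => 3  0->3 ok
  [4] x  {1,3}  => 1  3->1 ok
  [5] x  {1,3}  => 3  1->3 ok
  [6] y  {0,2}  => 2  3->2 ok
  [7] x  {1,3}  => 1  2->1 ok
  [8] x  {1,3}  => 3  1->3 ok
  [9] x  {1,3}  => 1  3->1 ok
  [10] y  {0,2}  => 0  1->0 ok
  [11] x  {1,3}  => 3  0->3 ok
  [12] x  {1,3}  => 3  3->3 ok
  [13] y  {0,2}  => 2  3->2 ok
  [14] x  {1,3}  => 1  2->1 ok
  [15] y  {0,2}  => 2  1->2 ok
  [16] y  {0,2}  => 0  2->0 ok
  [17] x  {1,3}  => 1  0->1 ok
  [18] x  {1,3}  => 3  1->3 ok
  [19] x  {1,3}  => 3  3->3 ok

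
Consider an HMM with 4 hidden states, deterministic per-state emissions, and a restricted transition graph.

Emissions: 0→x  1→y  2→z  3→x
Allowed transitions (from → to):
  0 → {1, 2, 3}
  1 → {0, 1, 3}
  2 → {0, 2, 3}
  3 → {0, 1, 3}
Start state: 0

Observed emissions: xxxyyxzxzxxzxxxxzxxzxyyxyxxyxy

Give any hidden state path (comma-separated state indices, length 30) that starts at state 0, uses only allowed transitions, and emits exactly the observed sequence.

  [0] x  {0,3}  => 0  start
  [1] x  {0,3}  => 3  0->3 ok
  [2] x  {0,3}  => 3  3->3 ok
  [3] y  {1}  => 1  3->1 ok
  [4] y  {1}  => 1  1->1 ok
  [5] x  {0,3}  => 0  1->0 ok
  [6] z  {2}  => 2  0->2 ok
  [7] x  {0,3}  => 0  2->0 ok
  [8] z  {2}  => 2  0->2 ok
  [9] x  {0,3}  => 3  2->3 ok
  [10] x  {0,3}  => 0  3->0 ok
  [11] z  {2}  => 2  0->2 ok
  [12] x  {0,3}  => 3  2->3 ok
  [13] x  {0,3}  => 0  3->0 ok
  [14] x  {0,3}  => 3  0->3 ok
  [15] x  {0,3}  => 0  3->0 ok
  [16] z  {2}  => 2  0->2 ok
  [17] x  {0,3}  => 3  2->3 ok
  [18] x  {0,3}  => 0  3->0 ok
  [19] z  {2}  => 2  0->2 ok
  [20] x  {0,3}  => 0  2->0 ok
  [21] y  {1}  => 1  0->1 ok
  [22] y  {1}  => 1  1->1 ok
  [23] x  {0,3}  => 0  1->0 ok
  [24] y  {1}  => 1  0->1 ok
  [25] x  {0,3}  => 3  1->3 ok
  [26] x  {0,3}  => 3  3->3 ok
  [27] y  {1}  => 1  3->1 ok
  [28] x  {0,3}  => 3  1->3 ok
  [29] y  {1}  => 1  3->1 ok

0,3,3,1,1,0,2,0,2,3,0,2,3,0,3,0,2,3,0,2,0,1,1,0,1,3,3,1,3,1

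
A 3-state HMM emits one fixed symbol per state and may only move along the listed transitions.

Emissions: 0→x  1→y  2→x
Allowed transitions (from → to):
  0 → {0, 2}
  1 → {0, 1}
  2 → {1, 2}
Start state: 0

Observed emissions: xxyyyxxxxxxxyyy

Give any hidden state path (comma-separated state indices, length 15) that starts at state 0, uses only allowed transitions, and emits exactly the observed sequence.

  0: obs=x cand={0,2} pick 0 [start]
  1: obs=x cand={0,2} pick 2 [0->2 ok]
  2: obs=y cand={1} pick 1 [2->1 ok]
  3: obs=y cand={1} pick 1 [1->1 ok]
  4: obs=y cand={1} pick 1 [1->1 ok]
  5: obs=x cand={0,2} pick 0 [1->0 ok]
  6: obs=x cand={0,2} pick 0 [0->0 ok]
  7: obs=x cand={0,2} pick 0 [0->0 ok]
  8: obs=x cand={0,2} pick 0 [0->0 ok]
  9: obs=x cand={0,2} pick 0 [0->0 ok]
  10: obs=x cand={0,2} pick 0 [0->0 ok]
  11: obs=x cand={0,2} pick 2 [0->2 ok]
  12: obs=y cand={1} pick 1 [2->1 ok]
  13: obs=y cand={1} pick 1 [1->1 ok]
  14: obs=y cand={1} pick 1 [1->1 ok]

0,2,1,1,1,0,0,0,0,0,0,2,1,1,1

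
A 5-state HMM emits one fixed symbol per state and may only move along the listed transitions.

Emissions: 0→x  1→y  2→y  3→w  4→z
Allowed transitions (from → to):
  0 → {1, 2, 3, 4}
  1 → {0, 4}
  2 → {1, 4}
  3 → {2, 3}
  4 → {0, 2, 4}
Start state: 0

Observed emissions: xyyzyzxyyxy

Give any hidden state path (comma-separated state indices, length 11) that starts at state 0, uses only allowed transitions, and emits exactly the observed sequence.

  t0 'x' -> {0}, take 0 (start)
  t1 'y' -> {1,2}, take 2 (0->2 ok)
  t2 'y' -> {1,2}, take 1 (2->1 ok)
  t3 'z' -> {4}, take 4 (1->4 ok)
  t4 'y' -> {1,2}, take 2 (4->2 ok)
  t5 'z' -> {4}, take 4 (2->4 ok)
  t6 'x' -> {0}, take 0 (4->0 ok)
  t7 'y' -> {1,2}, take 2 (0->2 ok)
  t8 'y' -> {1,2}, take 1 (2->1 ok)
  t9 'x' -> {0}, take 0 (1->0 ok)
  t10 'y' -> {1,2}, take 1 (0->1 ok)

0,2,1,4,2,4,0,2,1,0,1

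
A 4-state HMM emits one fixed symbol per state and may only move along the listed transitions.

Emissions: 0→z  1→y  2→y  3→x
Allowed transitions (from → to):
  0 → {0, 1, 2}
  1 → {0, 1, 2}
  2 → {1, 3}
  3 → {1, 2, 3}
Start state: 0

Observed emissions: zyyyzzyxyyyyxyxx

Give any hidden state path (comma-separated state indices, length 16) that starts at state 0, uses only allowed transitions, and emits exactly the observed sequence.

0,1,2,1,0,0,2,3,2,1,1,2,3,2,3,3

  [0] z  {0}  => 0  start
  [1] y  {1,2}  => 1  0->1 ok
  [2] y  {1,2}  => 2  1->2 ok
  [3] y  {1,2}  => 1  2->1 ok
  [4] z  {0}  => 0  1->0 ok
  [5] z  {0}  => 0  0->0 ok
  [6] y  {1,2}  => 2  0->2 ok
  [7] x  {3}  => 3  2->3 ok
  [8] y  {1,2}  => 2  3->2 ok
  [9] y  {1,2}  => 1  2->1 ok
  [10] y  {1,2}  => 1  1->1 ok
  [11] y  {1,2}  => 2  1->2 ok
  [12] x  {3}  => 3  2->3 ok
  [13] y  {1,2}  => 2  3->2 ok
  [14] x  {3}  => 3  2->3 ok
  [15] x  {3}  => 3  3->3 ok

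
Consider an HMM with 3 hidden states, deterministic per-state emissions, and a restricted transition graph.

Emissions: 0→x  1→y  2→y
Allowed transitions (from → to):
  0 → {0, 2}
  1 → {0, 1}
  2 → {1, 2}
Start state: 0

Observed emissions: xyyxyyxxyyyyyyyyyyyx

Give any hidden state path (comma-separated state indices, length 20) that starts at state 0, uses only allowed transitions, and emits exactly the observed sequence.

  0: obs=x cand={0} pick 0 [start]
  1: obs=y cand={1,2} pick 2 [0->2 ok]
  2: obs=y cand={1,2} pick 1 [2->1 ok]
  3: obs=x cand={0} pick 0 [1->0 ok]
  4: obs=y cand={1,2} pick 2 [0->2 ok]
  5: obs=y cand={1,2} pick 1 [2->1 ok]
  6: obs=x cand={0} pick 0 [1->0 ok]
  7: obs=x cand={0} pick 0 [0->0 ok]
  8: obs=y cand={1,2} pick 2 [0->2 ok]
  9: obs=y cand={1,2} pick 2 [2->2 ok]
  10: obs=y cand={1,2} pick 2 [2->2 ok]
  11: obs=y cand={1,2} pick 2 [2->2 ok]
  12: obs=y cand={1,2} pick 2 [2->2 ok]
  13: obs=y cand={1,2} pick 2 [2->2 ok]
  14: obs=y cand={1,2} pick 2 [2->2 ok]
  15: obs=y cand={1,2} pick 2 [2->2 ok]
  16: obs=y cand={1,2} pick 1 [2->1 ok]
  17: obs=y cand={1,2} pick 1 [1->1 ok]
  18: obs=y cand={1,2} pick 1 [1->1 ok]
  19: obs=x cand={0} pick 0 [1->0 ok]

0,2,1,0,2,1,0,0,2,2,2,2,2,2,2,2,1,1,1,0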